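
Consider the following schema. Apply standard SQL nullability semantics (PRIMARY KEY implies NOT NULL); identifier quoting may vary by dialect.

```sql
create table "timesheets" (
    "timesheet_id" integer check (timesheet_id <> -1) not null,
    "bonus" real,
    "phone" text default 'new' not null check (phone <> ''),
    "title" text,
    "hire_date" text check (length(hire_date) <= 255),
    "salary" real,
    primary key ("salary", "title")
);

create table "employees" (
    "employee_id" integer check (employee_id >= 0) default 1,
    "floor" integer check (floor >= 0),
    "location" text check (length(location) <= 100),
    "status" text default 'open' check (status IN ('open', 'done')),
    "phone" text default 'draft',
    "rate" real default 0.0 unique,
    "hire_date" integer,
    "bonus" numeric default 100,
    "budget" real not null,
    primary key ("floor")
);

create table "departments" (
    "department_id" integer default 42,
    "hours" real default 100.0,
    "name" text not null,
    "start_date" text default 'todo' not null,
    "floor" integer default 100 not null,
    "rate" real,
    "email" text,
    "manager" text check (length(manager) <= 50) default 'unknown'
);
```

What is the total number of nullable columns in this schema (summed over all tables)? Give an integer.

14

timesheets: 2 nullable (bonus, hire_date — PK (salary, title) and explicit NOT NULL columns excluded).
employees: 7 nullable (employee_id, location, status, phone, rate, hire_date, bonus — PK (floor) and explicit NOT NULL columns excluded).
departments: 5 nullable (department_id, hours, rate, email, manager — PK none and explicit NOT NULL columns excluded).
Total: 2 + 7 + 5 = 14.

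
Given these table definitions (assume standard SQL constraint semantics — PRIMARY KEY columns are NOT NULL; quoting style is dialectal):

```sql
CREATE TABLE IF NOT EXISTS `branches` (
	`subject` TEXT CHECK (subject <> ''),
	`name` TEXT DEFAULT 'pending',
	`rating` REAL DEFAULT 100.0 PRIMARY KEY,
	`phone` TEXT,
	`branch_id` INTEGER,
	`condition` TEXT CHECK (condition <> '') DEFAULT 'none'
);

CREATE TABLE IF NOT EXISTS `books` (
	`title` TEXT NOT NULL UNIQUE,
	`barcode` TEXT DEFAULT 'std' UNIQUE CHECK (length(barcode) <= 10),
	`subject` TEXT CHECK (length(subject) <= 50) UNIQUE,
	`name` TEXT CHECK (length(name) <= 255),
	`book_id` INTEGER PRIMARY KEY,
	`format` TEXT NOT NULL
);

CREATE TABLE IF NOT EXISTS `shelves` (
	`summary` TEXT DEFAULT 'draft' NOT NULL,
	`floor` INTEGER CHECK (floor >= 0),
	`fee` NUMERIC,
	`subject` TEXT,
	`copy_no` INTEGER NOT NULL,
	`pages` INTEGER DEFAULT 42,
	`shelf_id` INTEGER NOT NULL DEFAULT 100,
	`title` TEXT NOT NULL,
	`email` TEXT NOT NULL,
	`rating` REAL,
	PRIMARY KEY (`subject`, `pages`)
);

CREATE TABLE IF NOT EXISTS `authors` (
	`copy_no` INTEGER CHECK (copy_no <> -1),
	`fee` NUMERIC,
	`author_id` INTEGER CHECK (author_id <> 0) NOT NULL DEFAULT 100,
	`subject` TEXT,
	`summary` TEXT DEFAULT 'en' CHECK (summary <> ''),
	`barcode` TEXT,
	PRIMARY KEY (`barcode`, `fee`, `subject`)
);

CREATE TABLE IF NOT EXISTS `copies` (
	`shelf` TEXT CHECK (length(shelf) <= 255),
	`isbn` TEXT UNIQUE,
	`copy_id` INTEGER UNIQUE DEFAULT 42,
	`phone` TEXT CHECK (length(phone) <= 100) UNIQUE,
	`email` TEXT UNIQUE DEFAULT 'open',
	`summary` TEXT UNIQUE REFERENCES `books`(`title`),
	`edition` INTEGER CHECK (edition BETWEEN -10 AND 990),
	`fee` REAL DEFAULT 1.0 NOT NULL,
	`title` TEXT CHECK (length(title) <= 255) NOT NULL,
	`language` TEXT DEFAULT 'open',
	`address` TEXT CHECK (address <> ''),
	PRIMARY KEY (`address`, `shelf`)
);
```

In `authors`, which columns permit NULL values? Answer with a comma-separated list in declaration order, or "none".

copy_no, summary

- copy_no: CHECK does not forbid NULL (a CHECK constraint passes when its expression is NULL) → nullable.
- fee: part of the PRIMARY KEY, which implies NOT NULL → not nullable.
- author_id: declared NOT NULL → not nullable.
- subject: part of the PRIMARY KEY, which implies NOT NULL → not nullable.
- summary: CHECK does not forbid NULL (a CHECK constraint passes when its expression is NULL) → nullable.
- barcode: part of the PRIMARY KEY, which implies NOT NULL → not nullable.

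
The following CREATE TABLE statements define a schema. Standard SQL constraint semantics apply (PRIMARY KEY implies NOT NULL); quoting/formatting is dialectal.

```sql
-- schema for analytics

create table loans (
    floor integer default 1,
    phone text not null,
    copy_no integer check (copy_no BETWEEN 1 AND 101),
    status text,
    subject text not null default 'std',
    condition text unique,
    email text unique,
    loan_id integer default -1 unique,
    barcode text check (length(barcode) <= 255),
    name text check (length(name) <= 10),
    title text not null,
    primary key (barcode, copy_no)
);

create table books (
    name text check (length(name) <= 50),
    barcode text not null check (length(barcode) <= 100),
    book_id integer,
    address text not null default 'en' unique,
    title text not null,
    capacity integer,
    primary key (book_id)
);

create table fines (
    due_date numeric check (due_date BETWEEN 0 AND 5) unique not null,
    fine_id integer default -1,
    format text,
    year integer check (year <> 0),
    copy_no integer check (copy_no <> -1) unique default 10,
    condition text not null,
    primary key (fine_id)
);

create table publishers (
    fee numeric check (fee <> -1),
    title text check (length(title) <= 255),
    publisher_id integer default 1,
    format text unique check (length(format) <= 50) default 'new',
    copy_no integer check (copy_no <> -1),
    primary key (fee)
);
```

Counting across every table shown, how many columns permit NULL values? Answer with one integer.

loans: 6 nullable (floor, status, condition, email, loan_id, name — PK (barcode, copy_no) and explicit NOT NULL columns excluded).
books: 2 nullable (name, capacity — PK (book_id) and explicit NOT NULL columns excluded).
fines: 3 nullable (format, year, copy_no — PK (fine_id) and explicit NOT NULL columns excluded).
publishers: 4 nullable (title, publisher_id, format, copy_no — PK (fee) and explicit NOT NULL columns excluded).
Total: 6 + 2 + 3 + 4 = 15.

15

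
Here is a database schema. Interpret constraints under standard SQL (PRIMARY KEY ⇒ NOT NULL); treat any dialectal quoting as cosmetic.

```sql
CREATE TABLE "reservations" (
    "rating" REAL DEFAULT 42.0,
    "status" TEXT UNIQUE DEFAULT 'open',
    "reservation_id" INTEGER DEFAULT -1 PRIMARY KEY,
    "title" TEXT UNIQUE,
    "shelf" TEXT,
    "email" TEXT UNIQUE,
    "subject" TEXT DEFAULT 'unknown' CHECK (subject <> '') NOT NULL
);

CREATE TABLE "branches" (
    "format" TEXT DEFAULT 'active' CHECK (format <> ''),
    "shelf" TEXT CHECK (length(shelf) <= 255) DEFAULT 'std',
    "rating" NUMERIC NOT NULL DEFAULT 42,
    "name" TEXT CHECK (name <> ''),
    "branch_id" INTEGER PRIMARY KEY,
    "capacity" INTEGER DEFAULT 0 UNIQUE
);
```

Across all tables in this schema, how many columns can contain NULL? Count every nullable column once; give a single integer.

reservations: 5 nullable (rating, status, title, shelf, email — PK (reservation_id) and explicit NOT NULL columns excluded).
branches: 4 nullable (format, shelf, name, capacity — PK (branch_id) and explicit NOT NULL columns excluded).
Total: 5 + 4 = 9.

9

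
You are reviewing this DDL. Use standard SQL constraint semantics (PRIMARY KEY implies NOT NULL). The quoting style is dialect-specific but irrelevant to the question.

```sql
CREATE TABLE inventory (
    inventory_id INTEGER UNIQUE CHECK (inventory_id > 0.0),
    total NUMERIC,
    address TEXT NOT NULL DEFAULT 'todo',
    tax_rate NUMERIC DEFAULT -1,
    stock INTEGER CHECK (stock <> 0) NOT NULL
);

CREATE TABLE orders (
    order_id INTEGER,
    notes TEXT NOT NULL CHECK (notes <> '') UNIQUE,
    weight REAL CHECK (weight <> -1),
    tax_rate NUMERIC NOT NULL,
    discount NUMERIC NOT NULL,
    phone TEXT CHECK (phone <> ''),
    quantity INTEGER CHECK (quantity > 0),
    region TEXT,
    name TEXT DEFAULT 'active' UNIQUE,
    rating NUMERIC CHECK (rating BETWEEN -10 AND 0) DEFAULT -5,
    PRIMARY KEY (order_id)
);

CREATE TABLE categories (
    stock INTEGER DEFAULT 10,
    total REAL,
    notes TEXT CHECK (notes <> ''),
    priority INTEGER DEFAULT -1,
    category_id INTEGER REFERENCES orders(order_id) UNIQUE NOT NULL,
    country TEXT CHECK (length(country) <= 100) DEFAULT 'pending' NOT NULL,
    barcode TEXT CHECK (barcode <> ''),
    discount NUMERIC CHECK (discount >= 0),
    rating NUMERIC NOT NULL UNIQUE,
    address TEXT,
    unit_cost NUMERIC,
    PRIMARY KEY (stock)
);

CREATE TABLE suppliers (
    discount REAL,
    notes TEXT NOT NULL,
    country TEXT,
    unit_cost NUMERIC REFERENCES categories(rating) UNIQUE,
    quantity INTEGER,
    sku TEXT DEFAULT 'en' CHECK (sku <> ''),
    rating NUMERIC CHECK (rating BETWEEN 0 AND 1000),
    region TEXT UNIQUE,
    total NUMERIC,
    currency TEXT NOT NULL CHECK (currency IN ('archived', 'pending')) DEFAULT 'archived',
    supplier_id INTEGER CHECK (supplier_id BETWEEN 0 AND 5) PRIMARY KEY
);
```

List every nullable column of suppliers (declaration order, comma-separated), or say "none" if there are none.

discount, country, unit_cost, quantity, sku, rating, region, total

- discount: no NOT NULL constraint applies → nullable.
- notes: declared NOT NULL → not nullable.
- country: no NOT NULL constraint applies → nullable.
- unit_cost: a foreign key column may be NULL unless separately constrained → nullable.
- quantity: no NOT NULL constraint applies → nullable.
- sku: CHECK does not forbid NULL (a CHECK constraint passes when its expression is NULL) → nullable.
- rating: CHECK does not forbid NULL (a CHECK constraint passes when its expression is NULL) → nullable.
- region: UNIQUE does not imply NOT NULL → nullable.
- total: no NOT NULL constraint applies → nullable.
- currency: declared NOT NULL → not nullable.
- supplier_id: part of the PRIMARY KEY, which implies NOT NULL → not nullable.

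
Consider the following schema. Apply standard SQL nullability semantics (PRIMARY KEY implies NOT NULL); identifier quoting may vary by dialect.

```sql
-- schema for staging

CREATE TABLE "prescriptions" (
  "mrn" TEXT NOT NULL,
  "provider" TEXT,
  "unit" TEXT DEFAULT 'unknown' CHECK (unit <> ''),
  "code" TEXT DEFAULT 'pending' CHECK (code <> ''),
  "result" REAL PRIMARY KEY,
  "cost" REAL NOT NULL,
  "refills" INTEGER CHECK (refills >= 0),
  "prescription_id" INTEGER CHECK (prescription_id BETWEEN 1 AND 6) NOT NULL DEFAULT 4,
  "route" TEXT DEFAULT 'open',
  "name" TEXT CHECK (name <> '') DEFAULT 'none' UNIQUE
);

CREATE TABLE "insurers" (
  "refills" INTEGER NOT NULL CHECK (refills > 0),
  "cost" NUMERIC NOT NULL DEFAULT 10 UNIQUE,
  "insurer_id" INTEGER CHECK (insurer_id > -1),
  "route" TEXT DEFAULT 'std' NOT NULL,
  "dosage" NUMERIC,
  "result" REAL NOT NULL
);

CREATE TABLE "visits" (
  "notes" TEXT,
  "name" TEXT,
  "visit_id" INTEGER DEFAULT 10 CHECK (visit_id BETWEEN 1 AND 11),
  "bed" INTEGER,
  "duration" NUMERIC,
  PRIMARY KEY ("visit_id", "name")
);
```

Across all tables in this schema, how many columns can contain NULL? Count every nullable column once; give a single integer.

11

prescriptions: 6 nullable (provider, unit, code, refills, route, name — PK (result) and explicit NOT NULL columns excluded).
insurers: 2 nullable (insurer_id, dosage — PK none and explicit NOT NULL columns excluded).
visits: 3 nullable (notes, bed, duration — PK (visit_id, name) and explicit NOT NULL columns excluded).
Total: 6 + 2 + 3 = 11.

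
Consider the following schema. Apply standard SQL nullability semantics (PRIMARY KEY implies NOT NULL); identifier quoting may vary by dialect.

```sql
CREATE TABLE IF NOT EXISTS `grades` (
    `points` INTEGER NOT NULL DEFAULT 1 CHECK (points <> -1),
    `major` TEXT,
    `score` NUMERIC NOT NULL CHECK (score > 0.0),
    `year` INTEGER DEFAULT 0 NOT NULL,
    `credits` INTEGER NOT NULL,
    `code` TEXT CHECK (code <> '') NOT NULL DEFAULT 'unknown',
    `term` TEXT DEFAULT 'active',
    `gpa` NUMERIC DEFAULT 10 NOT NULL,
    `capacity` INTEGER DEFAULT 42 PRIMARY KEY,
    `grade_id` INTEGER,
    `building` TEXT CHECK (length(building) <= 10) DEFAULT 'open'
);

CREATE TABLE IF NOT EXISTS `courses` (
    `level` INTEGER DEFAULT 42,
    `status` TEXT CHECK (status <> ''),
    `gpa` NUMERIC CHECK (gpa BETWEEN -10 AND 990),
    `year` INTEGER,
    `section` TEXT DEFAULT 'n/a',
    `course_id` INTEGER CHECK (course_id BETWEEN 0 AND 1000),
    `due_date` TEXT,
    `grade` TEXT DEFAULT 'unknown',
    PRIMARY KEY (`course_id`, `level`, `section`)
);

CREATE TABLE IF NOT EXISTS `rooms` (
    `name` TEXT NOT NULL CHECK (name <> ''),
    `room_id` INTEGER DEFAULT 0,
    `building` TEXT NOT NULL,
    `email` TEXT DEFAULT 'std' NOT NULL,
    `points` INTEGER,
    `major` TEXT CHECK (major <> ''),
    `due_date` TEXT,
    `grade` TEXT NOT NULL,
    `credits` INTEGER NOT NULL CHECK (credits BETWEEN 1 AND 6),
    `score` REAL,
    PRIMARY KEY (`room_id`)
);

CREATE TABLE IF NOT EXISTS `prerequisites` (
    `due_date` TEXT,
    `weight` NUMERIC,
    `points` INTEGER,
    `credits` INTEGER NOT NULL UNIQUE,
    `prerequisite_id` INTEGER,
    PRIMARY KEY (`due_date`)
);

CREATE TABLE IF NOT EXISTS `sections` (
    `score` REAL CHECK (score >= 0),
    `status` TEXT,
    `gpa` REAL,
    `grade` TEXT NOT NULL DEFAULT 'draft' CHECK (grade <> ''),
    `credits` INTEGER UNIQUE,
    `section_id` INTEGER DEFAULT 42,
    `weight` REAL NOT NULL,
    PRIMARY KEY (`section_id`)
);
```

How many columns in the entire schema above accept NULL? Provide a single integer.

grades: 4 nullable (major, term, grade_id, building — PK (capacity) and explicit NOT NULL columns excluded).
courses: 5 nullable (status, gpa, year, due_date, grade — PK (course_id, level, section) and explicit NOT NULL columns excluded).
rooms: 4 nullable (points, major, due_date, score — PK (room_id) and explicit NOT NULL columns excluded).
prerequisites: 3 nullable (weight, points, prerequisite_id — PK (due_date) and explicit NOT NULL columns excluded).
sections: 4 nullable (score, status, gpa, credits — PK (section_id) and explicit NOT NULL columns excluded).
Total: 4 + 5 + 4 + 3 + 4 = 20.

20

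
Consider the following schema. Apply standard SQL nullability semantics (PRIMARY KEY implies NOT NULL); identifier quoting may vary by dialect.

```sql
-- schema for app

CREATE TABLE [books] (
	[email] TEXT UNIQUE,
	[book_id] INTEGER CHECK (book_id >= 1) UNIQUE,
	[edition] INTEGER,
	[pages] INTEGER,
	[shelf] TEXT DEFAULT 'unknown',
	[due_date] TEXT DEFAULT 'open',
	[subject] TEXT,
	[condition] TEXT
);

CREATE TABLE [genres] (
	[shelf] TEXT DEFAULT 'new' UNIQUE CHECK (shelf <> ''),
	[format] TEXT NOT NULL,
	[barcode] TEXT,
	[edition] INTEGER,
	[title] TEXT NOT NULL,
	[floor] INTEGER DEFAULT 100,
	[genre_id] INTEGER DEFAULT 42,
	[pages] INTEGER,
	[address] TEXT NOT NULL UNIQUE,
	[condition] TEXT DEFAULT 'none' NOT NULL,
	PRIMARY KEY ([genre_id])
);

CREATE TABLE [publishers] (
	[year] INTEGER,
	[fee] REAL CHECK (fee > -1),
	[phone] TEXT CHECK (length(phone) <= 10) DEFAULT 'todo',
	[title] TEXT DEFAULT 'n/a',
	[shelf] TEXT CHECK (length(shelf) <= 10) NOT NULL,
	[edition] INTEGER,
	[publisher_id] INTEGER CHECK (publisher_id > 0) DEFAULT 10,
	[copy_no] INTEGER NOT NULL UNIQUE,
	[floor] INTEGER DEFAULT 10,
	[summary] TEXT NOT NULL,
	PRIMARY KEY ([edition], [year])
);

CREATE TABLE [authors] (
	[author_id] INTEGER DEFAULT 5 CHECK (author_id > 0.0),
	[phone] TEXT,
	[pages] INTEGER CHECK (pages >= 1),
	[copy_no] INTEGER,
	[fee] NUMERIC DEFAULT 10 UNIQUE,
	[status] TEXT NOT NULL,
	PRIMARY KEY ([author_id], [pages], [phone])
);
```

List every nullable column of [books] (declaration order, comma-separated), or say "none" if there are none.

- email: UNIQUE does not imply NOT NULL → nullable.
- book_id: CHECK does not forbid NULL (a CHECK constraint passes when its expression is NULL) → nullable.
- edition: no NOT NULL constraint applies → nullable.
- pages: no NOT NULL constraint applies → nullable.
- shelf: DEFAULT only fills an omitted column; an explicit NULL is still allowed → nullable.
- due_date: DEFAULT only fills an omitted column; an explicit NULL is still allowed → nullable.
- subject: no NOT NULL constraint applies → nullable.
- condition: no NOT NULL constraint applies → nullable.

email, book_id, edition, pages, shelf, due_date, subject, condition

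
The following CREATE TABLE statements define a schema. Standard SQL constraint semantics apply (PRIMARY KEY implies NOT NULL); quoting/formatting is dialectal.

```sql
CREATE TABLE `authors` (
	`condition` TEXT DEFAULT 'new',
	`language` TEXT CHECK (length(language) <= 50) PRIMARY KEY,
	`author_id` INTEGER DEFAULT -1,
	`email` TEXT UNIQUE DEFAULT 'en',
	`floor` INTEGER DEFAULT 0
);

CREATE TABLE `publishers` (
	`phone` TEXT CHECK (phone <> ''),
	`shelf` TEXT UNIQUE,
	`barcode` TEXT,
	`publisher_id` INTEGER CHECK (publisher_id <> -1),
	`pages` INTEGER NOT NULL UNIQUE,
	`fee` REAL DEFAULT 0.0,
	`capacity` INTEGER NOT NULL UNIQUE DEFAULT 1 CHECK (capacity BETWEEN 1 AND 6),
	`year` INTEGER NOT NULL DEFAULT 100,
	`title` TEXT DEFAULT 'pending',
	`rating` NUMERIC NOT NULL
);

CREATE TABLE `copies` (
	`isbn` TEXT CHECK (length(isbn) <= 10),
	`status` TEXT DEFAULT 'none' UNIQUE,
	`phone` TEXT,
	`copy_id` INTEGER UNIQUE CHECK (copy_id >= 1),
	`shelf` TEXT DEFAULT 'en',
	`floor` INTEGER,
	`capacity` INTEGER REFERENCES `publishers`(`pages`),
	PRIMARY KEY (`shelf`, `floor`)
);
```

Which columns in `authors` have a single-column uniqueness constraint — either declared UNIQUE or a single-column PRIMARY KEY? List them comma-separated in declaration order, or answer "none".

- condition: no UNIQUE or single-column PK constraint.
- language: single-column PRIMARY KEY → unique.
- author_id: no UNIQUE or single-column PK constraint.
- email: declared UNIQUE → unique.
- floor: no UNIQUE or single-column PK constraint.

language, email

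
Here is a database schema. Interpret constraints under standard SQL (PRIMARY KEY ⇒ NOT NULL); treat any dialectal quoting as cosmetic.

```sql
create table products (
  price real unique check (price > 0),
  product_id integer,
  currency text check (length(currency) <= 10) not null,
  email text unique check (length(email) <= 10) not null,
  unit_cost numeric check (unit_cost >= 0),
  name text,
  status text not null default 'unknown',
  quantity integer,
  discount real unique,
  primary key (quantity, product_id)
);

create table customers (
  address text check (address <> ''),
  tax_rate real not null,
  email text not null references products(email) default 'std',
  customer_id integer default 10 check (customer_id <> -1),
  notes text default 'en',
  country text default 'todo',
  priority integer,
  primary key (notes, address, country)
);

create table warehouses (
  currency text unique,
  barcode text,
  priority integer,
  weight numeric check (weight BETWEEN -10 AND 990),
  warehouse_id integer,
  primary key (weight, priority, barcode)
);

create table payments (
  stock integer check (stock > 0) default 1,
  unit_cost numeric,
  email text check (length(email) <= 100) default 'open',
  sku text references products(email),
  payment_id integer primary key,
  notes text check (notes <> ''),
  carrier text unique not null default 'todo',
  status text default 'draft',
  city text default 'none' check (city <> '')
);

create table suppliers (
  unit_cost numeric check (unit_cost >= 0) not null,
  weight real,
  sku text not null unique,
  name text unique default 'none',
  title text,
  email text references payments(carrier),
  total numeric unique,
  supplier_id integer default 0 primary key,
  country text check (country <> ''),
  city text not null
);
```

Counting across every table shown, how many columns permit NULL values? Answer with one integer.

products: 4 nullable (price, unit_cost, name, discount — PK (quantity, product_id) and explicit NOT NULL columns excluded).
customers: 2 nullable (customer_id, priority — PK (notes, address, country) and explicit NOT NULL columns excluded).
warehouses: 2 nullable (currency, warehouse_id — PK (weight, priority, barcode) and explicit NOT NULL columns excluded).
payments: 7 nullable (stock, unit_cost, email, sku, notes, status, city — PK (payment_id) and explicit NOT NULL columns excluded).
suppliers: 6 nullable (weight, name, title, email, total, country — PK (supplier_id) and explicit NOT NULL columns excluded).
Total: 4 + 2 + 2 + 7 + 6 = 21.

21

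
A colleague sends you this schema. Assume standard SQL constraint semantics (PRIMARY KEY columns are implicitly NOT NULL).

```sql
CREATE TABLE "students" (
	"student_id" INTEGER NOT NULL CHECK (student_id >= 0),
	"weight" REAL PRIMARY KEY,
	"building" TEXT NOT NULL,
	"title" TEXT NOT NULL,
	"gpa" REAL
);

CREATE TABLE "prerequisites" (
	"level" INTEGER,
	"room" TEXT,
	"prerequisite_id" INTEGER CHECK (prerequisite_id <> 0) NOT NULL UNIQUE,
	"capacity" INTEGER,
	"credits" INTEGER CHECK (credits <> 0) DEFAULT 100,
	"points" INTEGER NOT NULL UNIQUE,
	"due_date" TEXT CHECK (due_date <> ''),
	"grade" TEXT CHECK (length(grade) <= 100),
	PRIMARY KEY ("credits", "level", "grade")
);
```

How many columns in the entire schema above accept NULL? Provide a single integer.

students: 1 nullable (gpa — PK (weight) and explicit NOT NULL columns excluded).
prerequisites: 3 nullable (room, capacity, due_date — PK (credits, level, grade) and explicit NOT NULL columns excluded).
Total: 1 + 3 = 4.

4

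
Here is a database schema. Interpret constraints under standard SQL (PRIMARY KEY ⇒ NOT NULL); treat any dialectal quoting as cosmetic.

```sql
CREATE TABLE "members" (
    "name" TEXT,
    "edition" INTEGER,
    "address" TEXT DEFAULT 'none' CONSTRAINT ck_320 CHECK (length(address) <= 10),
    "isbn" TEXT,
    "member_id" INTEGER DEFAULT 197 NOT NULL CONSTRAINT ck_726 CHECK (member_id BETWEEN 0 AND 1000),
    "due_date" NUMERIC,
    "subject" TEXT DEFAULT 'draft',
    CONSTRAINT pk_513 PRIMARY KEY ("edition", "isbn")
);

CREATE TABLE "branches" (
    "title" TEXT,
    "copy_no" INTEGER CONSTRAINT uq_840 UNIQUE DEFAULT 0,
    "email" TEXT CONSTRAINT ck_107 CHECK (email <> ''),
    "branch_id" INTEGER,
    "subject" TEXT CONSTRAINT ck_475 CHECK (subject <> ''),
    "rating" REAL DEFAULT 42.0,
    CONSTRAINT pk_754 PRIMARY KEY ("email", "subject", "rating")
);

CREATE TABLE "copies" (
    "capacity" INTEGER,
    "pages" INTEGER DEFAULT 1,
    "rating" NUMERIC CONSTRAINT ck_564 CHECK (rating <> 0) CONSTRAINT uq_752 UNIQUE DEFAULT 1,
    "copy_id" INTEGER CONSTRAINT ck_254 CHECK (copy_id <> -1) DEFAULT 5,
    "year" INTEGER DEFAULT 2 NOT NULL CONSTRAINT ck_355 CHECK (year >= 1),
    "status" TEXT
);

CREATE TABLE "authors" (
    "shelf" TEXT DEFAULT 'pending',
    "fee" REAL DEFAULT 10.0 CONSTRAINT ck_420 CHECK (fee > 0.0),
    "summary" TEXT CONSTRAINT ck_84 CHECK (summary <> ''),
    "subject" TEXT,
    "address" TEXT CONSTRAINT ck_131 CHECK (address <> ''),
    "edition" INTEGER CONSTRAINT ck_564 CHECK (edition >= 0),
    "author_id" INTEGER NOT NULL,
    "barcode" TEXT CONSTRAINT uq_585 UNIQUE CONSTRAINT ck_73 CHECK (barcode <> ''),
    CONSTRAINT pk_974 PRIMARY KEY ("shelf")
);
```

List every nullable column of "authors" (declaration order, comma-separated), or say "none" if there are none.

fee, summary, subject, address, edition, barcode

- shelf: part of the PRIMARY KEY, which implies NOT NULL → not nullable.
- fee: CHECK does not forbid NULL (a CHECK constraint passes when its expression is NULL) → nullable.
- summary: CHECK does not forbid NULL (a CHECK constraint passes when its expression is NULL) → nullable.
- subject: no NOT NULL constraint applies → nullable.
- address: CHECK does not forbid NULL (a CHECK constraint passes when its expression is NULL) → nullable.
- edition: CHECK does not forbid NULL (a CHECK constraint passes when its expression is NULL) → nullable.
- author_id: declared NOT NULL → not nullable.
- barcode: CHECK does not forbid NULL (a CHECK constraint passes when its expression is NULL) → nullable.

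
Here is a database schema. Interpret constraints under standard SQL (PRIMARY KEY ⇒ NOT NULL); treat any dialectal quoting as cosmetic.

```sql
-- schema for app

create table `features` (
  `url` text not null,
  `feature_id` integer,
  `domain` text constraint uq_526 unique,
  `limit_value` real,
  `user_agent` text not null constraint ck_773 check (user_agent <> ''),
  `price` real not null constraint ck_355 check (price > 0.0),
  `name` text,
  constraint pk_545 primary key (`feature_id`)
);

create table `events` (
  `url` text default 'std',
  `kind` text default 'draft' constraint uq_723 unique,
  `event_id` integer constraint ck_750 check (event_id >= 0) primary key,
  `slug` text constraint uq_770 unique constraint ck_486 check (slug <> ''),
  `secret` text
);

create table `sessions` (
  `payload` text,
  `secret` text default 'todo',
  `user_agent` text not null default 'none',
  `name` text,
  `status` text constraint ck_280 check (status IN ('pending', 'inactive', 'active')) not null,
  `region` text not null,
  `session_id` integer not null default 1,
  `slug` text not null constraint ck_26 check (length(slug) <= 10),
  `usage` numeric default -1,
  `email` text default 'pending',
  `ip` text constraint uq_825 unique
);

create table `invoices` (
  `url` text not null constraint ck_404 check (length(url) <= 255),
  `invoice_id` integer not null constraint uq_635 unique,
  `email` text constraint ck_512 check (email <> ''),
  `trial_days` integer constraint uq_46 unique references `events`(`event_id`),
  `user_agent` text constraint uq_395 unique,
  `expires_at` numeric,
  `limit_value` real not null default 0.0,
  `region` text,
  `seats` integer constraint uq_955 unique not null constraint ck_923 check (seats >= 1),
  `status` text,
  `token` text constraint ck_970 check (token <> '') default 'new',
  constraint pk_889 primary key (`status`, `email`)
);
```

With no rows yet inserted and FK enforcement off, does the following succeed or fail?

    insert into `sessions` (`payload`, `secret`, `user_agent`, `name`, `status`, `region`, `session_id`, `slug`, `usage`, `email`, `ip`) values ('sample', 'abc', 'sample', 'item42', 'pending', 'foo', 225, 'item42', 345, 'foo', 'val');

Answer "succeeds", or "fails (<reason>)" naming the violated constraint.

succeeds

NOT NULL columns: region is supplied; session_id is supplied; slug is supplied; status is supplied; user_agent is supplied.
CHECK constraints: 'pending' satisfies (status IN ('pending', 'inactive', 'active')); 'item42' satisfies (length(slug) <= 10).
No constraint is violated.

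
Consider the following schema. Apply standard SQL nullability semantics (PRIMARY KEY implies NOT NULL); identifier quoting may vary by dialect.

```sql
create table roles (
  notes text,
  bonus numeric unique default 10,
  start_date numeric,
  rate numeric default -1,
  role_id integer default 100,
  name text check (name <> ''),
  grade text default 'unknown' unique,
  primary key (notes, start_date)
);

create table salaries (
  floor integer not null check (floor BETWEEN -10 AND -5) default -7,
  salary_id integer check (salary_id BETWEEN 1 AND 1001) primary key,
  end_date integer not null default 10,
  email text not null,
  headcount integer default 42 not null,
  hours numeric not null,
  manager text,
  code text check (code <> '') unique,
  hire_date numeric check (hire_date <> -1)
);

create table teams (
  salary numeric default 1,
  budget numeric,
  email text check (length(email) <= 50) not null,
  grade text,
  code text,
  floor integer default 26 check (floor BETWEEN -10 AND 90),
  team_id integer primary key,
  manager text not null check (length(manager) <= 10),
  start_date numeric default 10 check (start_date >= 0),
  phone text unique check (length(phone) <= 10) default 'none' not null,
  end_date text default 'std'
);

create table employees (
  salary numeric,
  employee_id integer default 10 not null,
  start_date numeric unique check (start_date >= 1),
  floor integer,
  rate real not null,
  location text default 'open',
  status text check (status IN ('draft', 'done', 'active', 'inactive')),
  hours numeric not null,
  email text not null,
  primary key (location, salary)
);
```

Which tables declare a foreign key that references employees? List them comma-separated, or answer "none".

none

No REFERENCES clause anywhere in the schema names employees.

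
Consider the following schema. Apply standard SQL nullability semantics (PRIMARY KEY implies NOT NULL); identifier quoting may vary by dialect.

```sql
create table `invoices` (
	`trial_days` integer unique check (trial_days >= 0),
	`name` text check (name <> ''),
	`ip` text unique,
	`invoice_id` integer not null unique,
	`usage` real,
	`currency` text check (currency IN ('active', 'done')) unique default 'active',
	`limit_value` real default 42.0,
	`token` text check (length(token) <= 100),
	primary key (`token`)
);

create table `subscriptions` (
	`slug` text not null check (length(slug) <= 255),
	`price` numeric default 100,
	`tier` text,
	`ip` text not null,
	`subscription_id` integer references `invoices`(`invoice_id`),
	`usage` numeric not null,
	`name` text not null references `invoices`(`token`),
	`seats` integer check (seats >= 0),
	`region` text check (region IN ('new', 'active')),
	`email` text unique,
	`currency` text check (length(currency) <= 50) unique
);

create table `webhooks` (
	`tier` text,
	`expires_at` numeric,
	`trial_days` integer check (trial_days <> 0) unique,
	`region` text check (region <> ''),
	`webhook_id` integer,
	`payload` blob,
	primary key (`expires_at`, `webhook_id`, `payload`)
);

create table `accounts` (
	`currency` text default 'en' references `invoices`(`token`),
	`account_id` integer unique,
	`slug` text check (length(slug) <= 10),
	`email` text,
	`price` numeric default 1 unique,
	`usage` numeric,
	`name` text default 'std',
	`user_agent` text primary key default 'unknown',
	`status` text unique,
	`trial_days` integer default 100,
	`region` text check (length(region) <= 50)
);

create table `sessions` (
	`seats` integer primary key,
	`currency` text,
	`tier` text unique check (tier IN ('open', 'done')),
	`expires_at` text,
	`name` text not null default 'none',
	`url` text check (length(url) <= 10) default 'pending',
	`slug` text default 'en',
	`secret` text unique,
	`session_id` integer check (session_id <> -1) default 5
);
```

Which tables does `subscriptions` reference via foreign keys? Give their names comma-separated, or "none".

- subscription_id REFERENCES invoices(invoice_id).
- name REFERENCES invoices(token).

invoices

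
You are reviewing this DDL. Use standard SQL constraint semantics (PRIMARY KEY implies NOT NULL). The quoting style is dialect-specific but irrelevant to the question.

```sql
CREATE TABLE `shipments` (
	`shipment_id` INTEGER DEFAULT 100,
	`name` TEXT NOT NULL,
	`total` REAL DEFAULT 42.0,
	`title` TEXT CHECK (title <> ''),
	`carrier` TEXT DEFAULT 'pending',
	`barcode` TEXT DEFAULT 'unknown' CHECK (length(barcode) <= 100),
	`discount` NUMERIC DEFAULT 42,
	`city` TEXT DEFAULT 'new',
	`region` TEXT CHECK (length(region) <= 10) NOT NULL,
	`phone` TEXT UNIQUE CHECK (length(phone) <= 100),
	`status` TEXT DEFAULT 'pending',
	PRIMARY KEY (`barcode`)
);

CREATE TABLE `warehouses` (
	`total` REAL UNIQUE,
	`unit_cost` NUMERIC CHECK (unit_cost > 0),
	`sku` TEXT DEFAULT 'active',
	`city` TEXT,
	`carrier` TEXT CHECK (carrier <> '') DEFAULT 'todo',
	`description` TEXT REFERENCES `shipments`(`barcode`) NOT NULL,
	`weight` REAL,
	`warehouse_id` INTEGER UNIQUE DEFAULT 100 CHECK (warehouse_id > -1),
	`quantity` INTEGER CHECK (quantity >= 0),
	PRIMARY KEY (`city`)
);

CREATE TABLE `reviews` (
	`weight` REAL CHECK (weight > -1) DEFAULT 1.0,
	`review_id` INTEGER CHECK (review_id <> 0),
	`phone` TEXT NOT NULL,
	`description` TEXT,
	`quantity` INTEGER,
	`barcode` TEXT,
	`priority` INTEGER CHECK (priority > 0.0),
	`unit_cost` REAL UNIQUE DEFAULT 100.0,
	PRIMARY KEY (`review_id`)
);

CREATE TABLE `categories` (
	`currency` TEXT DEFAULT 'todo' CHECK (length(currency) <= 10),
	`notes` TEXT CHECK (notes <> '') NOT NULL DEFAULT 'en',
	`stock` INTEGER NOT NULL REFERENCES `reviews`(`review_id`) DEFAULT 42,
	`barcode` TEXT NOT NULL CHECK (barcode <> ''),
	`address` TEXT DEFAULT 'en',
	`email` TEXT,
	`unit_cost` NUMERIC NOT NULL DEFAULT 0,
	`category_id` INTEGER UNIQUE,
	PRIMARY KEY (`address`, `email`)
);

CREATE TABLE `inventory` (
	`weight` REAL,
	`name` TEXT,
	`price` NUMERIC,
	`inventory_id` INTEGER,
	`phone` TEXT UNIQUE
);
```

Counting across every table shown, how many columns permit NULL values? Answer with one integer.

shipments: 8 nullable (shipment_id, total, title, carrier, discount, city, phone, status — PK (barcode) and explicit NOT NULL columns excluded).
warehouses: 7 nullable (total, unit_cost, sku, carrier, weight, warehouse_id, quantity — PK (city) and explicit NOT NULL columns excluded).
reviews: 6 nullable (weight, description, quantity, barcode, priority, unit_cost — PK (review_id) and explicit NOT NULL columns excluded).
categories: 2 nullable (currency, category_id — PK (address, email) and explicit NOT NULL columns excluded).
inventory: 5 nullable (weight, name, price, inventory_id, phone — PK none and explicit NOT NULL columns excluded).
Total: 8 + 7 + 6 + 2 + 5 = 28.

28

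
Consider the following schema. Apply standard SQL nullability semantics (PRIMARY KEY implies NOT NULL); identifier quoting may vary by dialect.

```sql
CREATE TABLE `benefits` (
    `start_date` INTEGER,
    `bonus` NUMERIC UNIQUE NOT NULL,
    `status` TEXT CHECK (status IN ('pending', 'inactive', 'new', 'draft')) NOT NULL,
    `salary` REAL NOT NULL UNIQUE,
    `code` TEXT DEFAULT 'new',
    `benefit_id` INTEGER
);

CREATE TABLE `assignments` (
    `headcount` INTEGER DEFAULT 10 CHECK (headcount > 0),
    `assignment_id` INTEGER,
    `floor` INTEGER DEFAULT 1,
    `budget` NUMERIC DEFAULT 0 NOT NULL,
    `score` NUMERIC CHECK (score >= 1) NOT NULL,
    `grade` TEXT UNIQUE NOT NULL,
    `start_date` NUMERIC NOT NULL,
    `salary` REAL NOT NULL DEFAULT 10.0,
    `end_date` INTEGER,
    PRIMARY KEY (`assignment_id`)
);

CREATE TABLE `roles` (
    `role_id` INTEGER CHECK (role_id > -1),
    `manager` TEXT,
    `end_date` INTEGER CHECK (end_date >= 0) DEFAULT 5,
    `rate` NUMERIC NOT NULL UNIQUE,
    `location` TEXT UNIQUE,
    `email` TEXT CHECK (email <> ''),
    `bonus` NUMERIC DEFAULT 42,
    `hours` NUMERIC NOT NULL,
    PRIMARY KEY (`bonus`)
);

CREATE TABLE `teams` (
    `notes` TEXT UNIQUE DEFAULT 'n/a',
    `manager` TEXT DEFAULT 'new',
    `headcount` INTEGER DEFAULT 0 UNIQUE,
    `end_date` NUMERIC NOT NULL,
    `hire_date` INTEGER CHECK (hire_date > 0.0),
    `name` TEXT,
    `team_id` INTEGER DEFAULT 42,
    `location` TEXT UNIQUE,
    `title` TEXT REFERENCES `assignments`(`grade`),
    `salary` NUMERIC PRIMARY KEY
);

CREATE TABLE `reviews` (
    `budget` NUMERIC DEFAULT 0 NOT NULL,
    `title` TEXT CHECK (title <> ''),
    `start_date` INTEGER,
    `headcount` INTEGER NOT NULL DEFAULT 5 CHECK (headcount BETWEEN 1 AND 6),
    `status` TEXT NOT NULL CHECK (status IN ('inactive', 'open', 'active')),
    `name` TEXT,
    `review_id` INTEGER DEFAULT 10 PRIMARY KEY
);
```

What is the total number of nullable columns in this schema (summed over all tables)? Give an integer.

22

benefits: 3 nullable (start_date, code, benefit_id — PK none and explicit NOT NULL columns excluded).
assignments: 3 nullable (headcount, floor, end_date — PK (assignment_id) and explicit NOT NULL columns excluded).
roles: 5 nullable (role_id, manager, end_date, location, email — PK (bonus) and explicit NOT NULL columns excluded).
teams: 8 nullable (notes, manager, headcount, hire_date, name, team_id, location, title — PK (salary) and explicit NOT NULL columns excluded).
reviews: 3 nullable (title, start_date, name — PK (review_id) and explicit NOT NULL columns excluded).
Total: 3 + 3 + 5 + 8 + 3 = 22.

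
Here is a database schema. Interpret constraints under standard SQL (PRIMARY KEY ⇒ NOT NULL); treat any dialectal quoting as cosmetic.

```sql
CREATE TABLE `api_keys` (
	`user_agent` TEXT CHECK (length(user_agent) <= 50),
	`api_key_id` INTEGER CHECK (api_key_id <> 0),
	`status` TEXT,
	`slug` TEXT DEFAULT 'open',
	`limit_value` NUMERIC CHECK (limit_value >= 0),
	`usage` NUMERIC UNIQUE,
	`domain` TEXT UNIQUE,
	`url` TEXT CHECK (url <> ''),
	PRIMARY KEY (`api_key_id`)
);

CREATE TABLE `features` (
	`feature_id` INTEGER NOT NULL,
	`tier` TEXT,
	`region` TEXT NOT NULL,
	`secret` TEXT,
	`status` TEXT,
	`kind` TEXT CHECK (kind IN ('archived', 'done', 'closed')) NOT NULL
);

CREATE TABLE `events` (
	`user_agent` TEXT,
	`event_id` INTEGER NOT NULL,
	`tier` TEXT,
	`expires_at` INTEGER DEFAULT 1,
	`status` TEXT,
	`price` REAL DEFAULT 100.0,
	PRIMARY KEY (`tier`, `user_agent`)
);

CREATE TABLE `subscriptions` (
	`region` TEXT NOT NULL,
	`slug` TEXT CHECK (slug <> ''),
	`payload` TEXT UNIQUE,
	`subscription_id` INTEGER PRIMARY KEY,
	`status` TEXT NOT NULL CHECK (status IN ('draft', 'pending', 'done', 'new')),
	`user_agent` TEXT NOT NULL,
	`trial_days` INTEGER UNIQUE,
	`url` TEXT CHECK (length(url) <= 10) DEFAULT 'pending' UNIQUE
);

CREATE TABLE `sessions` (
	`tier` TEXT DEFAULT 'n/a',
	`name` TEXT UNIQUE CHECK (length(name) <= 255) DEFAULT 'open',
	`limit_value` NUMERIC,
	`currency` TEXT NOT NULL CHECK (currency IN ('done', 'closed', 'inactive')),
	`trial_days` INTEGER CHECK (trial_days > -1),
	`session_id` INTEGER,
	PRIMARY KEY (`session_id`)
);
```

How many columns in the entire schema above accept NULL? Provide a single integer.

21

api_keys: 7 nullable (user_agent, status, slug, limit_value, usage, domain, url — PK (api_key_id) and explicit NOT NULL columns excluded).
features: 3 nullable (tier, secret, status — PK none and explicit NOT NULL columns excluded).
events: 3 nullable (expires_at, status, price — PK (tier, user_agent) and explicit NOT NULL columns excluded).
subscriptions: 4 nullable (slug, payload, trial_days, url — PK (subscription_id) and explicit NOT NULL columns excluded).
sessions: 4 nullable (tier, name, limit_value, trial_days — PK (session_id) and explicit NOT NULL columns excluded).
Total: 7 + 3 + 3 + 4 + 4 = 21.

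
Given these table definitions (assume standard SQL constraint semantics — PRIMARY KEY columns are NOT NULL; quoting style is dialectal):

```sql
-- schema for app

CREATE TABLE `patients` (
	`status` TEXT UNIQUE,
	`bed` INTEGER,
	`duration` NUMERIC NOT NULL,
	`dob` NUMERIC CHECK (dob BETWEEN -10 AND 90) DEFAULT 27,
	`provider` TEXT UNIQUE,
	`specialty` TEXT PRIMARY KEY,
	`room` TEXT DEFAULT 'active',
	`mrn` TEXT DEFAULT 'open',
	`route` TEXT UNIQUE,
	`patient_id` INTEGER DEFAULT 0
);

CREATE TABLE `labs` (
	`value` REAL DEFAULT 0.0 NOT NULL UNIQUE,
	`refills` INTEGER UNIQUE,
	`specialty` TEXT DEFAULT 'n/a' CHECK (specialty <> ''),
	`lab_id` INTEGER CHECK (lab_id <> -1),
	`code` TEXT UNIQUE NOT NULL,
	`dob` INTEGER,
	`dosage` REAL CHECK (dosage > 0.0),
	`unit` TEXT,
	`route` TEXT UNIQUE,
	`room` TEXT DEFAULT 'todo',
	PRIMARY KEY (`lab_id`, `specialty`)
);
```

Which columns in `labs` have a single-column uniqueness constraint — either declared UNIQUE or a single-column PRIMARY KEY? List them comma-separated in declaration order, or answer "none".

value, refills, code, route

- value: declared UNIQUE → unique.
- refills: declared UNIQUE → unique.
- specialty: part of a composite PRIMARY KEY — only the tuple is unique, not this column on its own.
- lab_id: part of a composite PRIMARY KEY — only the tuple is unique, not this column on its own.
- code: declared UNIQUE → unique.
- dob: no UNIQUE or single-column PK constraint.
- dosage: no UNIQUE or single-column PK constraint.
- unit: no UNIQUE or single-column PK constraint.
- route: declared UNIQUE → unique.
- room: no UNIQUE or single-column PK constraint.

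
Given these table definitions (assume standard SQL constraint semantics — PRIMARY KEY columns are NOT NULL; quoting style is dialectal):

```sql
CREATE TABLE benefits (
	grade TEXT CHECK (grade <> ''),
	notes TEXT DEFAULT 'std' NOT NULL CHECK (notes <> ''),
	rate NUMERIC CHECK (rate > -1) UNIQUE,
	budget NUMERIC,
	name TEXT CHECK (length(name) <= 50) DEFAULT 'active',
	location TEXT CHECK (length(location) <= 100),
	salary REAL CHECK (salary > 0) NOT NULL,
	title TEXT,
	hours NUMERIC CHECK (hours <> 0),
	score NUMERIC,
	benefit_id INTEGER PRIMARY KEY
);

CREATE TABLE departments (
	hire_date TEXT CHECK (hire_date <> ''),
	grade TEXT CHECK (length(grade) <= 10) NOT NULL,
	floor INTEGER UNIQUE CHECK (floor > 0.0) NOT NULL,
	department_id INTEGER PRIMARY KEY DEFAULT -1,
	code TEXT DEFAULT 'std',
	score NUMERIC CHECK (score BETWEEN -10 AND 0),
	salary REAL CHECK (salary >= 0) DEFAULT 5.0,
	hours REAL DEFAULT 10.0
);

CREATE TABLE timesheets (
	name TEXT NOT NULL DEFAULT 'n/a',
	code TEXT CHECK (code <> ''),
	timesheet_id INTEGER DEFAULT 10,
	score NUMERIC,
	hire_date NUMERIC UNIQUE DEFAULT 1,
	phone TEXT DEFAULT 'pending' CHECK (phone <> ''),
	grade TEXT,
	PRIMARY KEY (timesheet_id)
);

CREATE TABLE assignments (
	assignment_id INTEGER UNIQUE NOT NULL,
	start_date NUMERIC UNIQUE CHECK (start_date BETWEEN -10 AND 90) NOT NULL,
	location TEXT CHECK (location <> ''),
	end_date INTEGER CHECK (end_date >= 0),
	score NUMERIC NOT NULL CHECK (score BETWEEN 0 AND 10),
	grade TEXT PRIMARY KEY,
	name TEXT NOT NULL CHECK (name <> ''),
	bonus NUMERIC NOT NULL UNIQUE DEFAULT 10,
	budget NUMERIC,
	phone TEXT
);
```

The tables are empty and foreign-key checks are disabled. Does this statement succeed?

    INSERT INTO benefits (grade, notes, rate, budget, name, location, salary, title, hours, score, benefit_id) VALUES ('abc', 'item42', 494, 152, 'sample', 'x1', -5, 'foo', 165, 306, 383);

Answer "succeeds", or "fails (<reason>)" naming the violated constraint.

The value -5 for salary violates CHECK (salary > 0).

fails (CHECK on salary)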